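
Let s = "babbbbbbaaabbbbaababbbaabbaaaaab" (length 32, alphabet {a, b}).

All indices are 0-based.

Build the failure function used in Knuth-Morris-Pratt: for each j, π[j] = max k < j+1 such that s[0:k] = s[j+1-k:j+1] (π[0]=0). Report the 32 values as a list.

[0, 0, 1, 1, 1, 1, 1, 1, 2, 0, 0, 1, 1, 1, 1, 2, 0, 1, 2, 3, 4, 5, 2, 0, 1, 1, 2, 0, 0, 0, 0, 1]

π[0] = 0
j=1 s[j]='a': π[1]=0 (border '')
j=2 s[j]='b': π[2]=1 (border 'b')
j=3 s[j]='b': k: 1→0; π[3]=1 (border 'b')
j=4 s[j]='b': k: 1→0; π[4]=1 (border 'b')
j=5 s[j]='b': k: 1→0; π[5]=1 (border 'b')
j=6 s[j]='b': k: 1→0; π[6]=1 (border 'b')
j=7 s[j]='b': k: 1→0; π[7]=1 (border 'b')
j=8 s[j]='a': π[8]=2 (border 'ba')
j=9 s[j]='a': k: 2→0; π[9]=0 (border '')
j=10 s[j]='a': π[10]=0 (border '')
j=11 s[j]='b': π[11]=1 (border 'b')
j=12 s[j]='b': k: 1→0; π[12]=1 (border 'b')
j=13 s[j]='b': k: 1→0; π[13]=1 (border 'b')
j=14 s[j]='b': k: 1→0; π[14]=1 (border 'b')
j=15 s[j]='a': π[15]=2 (border 'ba')
j=16 s[j]='a': k: 2→0; π[16]=0 (border '')
j=17 s[j]='b': π[17]=1 (border 'b')
j=18 s[j]='a': π[18]=2 (border 'ba')
j=19 s[j]='b': π[19]=3 (border 'bab')
j=20 s[j]='b': π[20]=4 (border 'babb')
j=21 s[j]='b': π[21]=5 (border 'babbb')
j=22 s[j]='a': k: 5→1; π[22]=2 (border 'ba')
j=23 s[j]='a': k: 2→0; π[23]=0 (border '')
j=24 s[j]='b': π[24]=1 (border 'b')
j=25 s[j]='b': k: 1→0; π[25]=1 (border 'b')
j=26 s[j]='a': π[26]=2 (border 'ba')
j=27 s[j]='a': k: 2→0; π[27]=0 (border '')
j=28 s[j]='a': π[28]=0 (border '')
j=29 s[j]='a': π[29]=0 (border '')
j=30 s[j]='a': π[30]=0 (border '')
j=31 s[j]='b': π[31]=1 (border 'b')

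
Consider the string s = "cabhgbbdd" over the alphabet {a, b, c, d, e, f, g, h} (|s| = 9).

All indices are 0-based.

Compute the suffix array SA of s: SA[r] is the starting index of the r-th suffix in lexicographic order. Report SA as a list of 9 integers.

rank | idx | suffix
   0 |   1 | abhgbbdd
   1 |   5 | bbdd
   2 |   6 | bdd
   3 |   2 | bhgbbdd
   4 |   0 | cabhgbbdd
   5 |   8 | d
   6 |   7 | dd
   7 |   4 | gbbdd
   8 |   3 | hgbbdd

[1, 5, 6, 2, 0, 8, 7, 4, 3]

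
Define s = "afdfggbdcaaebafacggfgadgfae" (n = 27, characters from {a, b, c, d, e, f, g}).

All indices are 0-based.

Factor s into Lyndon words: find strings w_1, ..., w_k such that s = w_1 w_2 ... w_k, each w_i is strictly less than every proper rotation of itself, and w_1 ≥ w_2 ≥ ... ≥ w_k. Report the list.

["afdfggbdc", "aaebafacggfgadgfae"]

emit factor 1: 'afdfggbdc' (i=0, period=9)
emit factor 2: 'aaebafacggfgadgfae' (i=9, period=18)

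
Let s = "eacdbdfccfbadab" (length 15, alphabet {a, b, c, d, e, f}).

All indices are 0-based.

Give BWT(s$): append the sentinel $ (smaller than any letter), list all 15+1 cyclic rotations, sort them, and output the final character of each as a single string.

bdebafdfacacb$cd

rank  rotation          last
    0  $eacdbdfccfbadab  b
    1  ab$eacdbdfccfbad  d
    2  acdbdfccfbadab$e  e
    3  adab$eacdbdfccfb  b
    4  b$eacdbdfccfbada  a
    5  badab$eacdbdfccf  f
    6  bdfccfbadab$eacd  d
    7  ccfbadab$eacdbdf  f
    8  cdbdfccfbadab$ea  a
    9  cfbadab$eacdbdfc  c
   10  dab$eacdbdfccfba  a
   11  dbdfccfbadab$eac  c
   12  dfccfbadab$eacdb  b
   13  eacdbdfccfbadab$  $
   14  fbadab$eacdbdfcc  c
   15  fccfbadab$eacdbd  d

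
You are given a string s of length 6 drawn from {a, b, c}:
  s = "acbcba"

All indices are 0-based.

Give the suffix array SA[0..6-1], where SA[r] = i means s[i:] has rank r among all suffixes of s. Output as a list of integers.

sorted suffixes:
  #0 SA[0]=5  'a'
  #1 SA[1]=0  'acbcba'
  #2 SA[2]=4  'ba'
  #3 SA[3]=2  'bcba'
  #4 SA[4]=3  'cba'
  #5 SA[5]=1  'cbcba'

[5, 0, 4, 2, 3, 1]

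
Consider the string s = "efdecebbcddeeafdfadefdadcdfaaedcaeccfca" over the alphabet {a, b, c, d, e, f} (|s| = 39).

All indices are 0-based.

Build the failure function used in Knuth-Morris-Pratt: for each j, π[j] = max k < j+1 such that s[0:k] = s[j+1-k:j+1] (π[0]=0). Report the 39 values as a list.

π[0] = 0
j=1 s[j]='f': π[1]=0 (border '')
j=2 s[j]='d': π[2]=0 (border '')
j=3 s[j]='e': π[3]=1 (border 'e')
j=4 s[j]='c': k: 1→0; π[4]=0 (border '')
j=5 s[j]='e': π[5]=1 (border 'e')
j=6 s[j]='b': k: 1→0; π[6]=0 (border '')
j=7 s[j]='b': π[7]=0 (border '')
j=8 s[j]='c': π[8]=0 (border '')
j=9 s[j]='d': π[9]=0 (border '')
j=10 s[j]='d': π[10]=0 (border '')
j=11 s[j]='e': π[11]=1 (border 'e')
j=12 s[j]='e': k: 1→0; π[12]=1 (border 'e')
j=13 s[j]='a': k: 1→0; π[13]=0 (border '')
j=14 s[j]='f': π[14]=0 (border '')
j=15 s[j]='d': π[15]=0 (border '')
j=16 s[j]='f': π[16]=0 (border '')
j=17 s[j]='a': π[17]=0 (border '')
j=18 s[j]='d': π[18]=0 (border '')
j=19 s[j]='e': π[19]=1 (border 'e')
j=20 s[j]='f': π[20]=2 (border 'ef')
j=21 s[j]='d': π[21]=3 (border 'efd')
j=22 s[j]='a': k: 3→0; π[22]=0 (border '')
j=23 s[j]='d': π[23]=0 (border '')
j=24 s[j]='c': π[24]=0 (border '')
j=25 s[j]='d': π[25]=0 (border '')
j=26 s[j]='f': π[26]=0 (border '')
j=27 s[j]='a': π[27]=0 (border '')
j=28 s[j]='a': π[28]=0 (border '')
j=29 s[j]='e': π[29]=1 (border 'e')
j=30 s[j]='d': k: 1→0; π[30]=0 (border '')
j=31 s[j]='c': π[31]=0 (border '')
j=32 s[j]='a': π[32]=0 (border '')
j=33 s[j]='e': π[33]=1 (border 'e')
j=34 s[j]='c': k: 1→0; π[34]=0 (border '')
j=35 s[j]='c': π[35]=0 (border '')
j=36 s[j]='f': π[36]=0 (border '')
j=37 s[j]='c': π[37]=0 (border '')
j=38 s[j]='a': π[38]=0 (border '')

[0, 0, 0, 1, 0, 1, 0, 0, 0, 0, 0, 1, 1, 0, 0, 0, 0, 0, 0, 1, 2, 3, 0, 0, 0, 0, 0, 0, 0, 1, 0, 0, 0, 1, 0, 0, 0, 0, 0]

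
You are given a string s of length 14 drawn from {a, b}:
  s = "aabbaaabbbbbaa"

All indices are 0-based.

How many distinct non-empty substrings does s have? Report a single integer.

sorted suffixes:
  #0 SA[0]=13  'a'
  #1 SA[1]=12  'aa'
  #2 SA[2]=4  'aaabbbbbaa'
  #3 SA[3]=0  'aabbaaabbbbbaa'
  #4 SA[4]=5  'aabbbbbaa'
  #5 SA[5]=1  'abbaaabbbbbaa'
  #6 SA[6]=6  'abbbbbaa'
  #7 SA[7]=11  'baa'
  #8 SA[8]=3  'baaabbbbbaa'
  #9 SA[9]=10  'bbaa'
  #10 SA[10]=2  'bbaaabbbbbaa'
  #11 SA[11]=9  'bbbaa'
  #12 SA[12]=8  'bbbbaa'
  #13 SA[13]=7  'bbbbbaa'

SA = [13, 12, 4, 0, 5, 1, 6, 11, 3, 10, 2, 9, 8, 7]
rank  pair      lcp
   1  s[13:],s[12:]  1  'a'
   2  s[12:],s[4:]  2  'aa'
   3  s[4:],s[0:]  2  'aa'
   4  s[0:],s[5:]  4  'aabb'
   5  s[5:],s[1:]  1  'a'
   6  s[1:],s[6:]  3  'abb'
   7  s[6:],s[11:]  0  ''
   8  s[11:],s[3:]  3  'baa'
   9  s[3:],s[10:]  1  'b'
  10  s[10:],s[2:]  4  'bbaa'
  11  s[2:],s[9:]  2  'bb'
  12  s[9:],s[8:]  3  'bbb'
  13  s[8:],s[7:]  4  'bbbb'

n(n+1)/2 = 14·15/2 = 105
Σ LCP = 0 + 1 + 2 + 2 + 4 + 1 + 3 + 0 + 3 + 1 + 4 + 2 + 3 + 4 = 30
distinct = 105 − 30 = 75

75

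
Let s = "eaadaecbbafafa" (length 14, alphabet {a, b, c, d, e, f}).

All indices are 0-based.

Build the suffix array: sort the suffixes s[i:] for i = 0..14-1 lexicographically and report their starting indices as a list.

[13, 1, 2, 4, 11, 9, 8, 7, 6, 3, 0, 5, 12, 10]

rank→(start, suffix):
  0 → (13, 'a')
  1 → (1, 'aadaecbbafafa')
  2 → (2, 'adaecbbafafa')
  3 → (4, 'aecbbafafa')
  4 → (11, 'afa')
  5 → (9, 'afafa')
  6 → (8, 'bafafa')
  7 → (7, 'bbafafa')
  8 → (6, 'cbbafafa')
  9 → (3, 'daecbbafafa')
  10 → (0, 'eaadaecbbafafa')
  11 → (5, 'ecbbafafa')
  12 → (12, 'fa')
  13 → (10, 'fafa')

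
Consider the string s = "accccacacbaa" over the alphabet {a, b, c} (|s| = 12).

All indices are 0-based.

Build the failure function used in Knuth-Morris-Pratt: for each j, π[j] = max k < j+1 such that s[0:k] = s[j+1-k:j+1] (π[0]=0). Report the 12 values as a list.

π[0] = 0
j=1 s[j]='c': π[1]=0 (border '')
j=2 s[j]='c': π[2]=0 (border '')
j=3 s[j]='c': π[3]=0 (border '')
j=4 s[j]='c': π[4]=0 (border '')
j=5 s[j]='a': π[5]=1 (border 'a')
j=6 s[j]='c': π[6]=2 (border 'ac')
j=7 s[j]='a': k: 2→0; π[7]=1 (border 'a')
j=8 s[j]='c': π[8]=2 (border 'ac')
j=9 s[j]='b': k: 2→0; π[9]=0 (border '')
j=10 s[j]='a': π[10]=1 (border 'a')
j=11 s[j]='a': k: 1→0; π[11]=1 (border 'a')

[0, 0, 0, 0, 0, 1, 2, 1, 2, 0, 1, 1]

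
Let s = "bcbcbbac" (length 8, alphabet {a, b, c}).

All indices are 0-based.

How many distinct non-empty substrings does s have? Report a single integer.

28

sorted suffixes:
  #0 SA[0]=6  'ac'
  #1 SA[1]=5  'bac'
  #2 SA[2]=4  'bbac'
  #3 SA[3]=2  'bcbbac'
  #4 SA[4]=0  'bcbcbbac'
  #5 SA[5]=7  'c'
  #6 SA[6]=3  'cbbac'
  #7 SA[7]=1  'cbcbbac'

SA = [6, 5, 4, 2, 0, 7, 3, 1]
i: (SA[i-1],SA[i]) lcp shared
  1: (6,5) 0 ''
  2: (5,4) 1 'b'
  3: (4,2) 1 'b'
  4: (2,0) 3 'bcb'
  5: (0,7) 0 ''
  6: (7,3) 1 'c'
  7: (3,1) 2 'cb'

n(n+1)/2 = 8·9/2 = 36
Σ LCP = 0 + 0 + 1 + 1 + 3 + 0 + 1 + 2 = 8
distinct = 36 − 8 = 28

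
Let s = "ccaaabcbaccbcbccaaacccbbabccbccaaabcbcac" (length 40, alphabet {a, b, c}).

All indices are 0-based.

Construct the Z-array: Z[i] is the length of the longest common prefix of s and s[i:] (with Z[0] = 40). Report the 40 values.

Z[0]=40
i=1: fresh scan; Z[1]=1 extend→box=[1,2)
i=2: fresh scan; Z[2]=0
i=3: fresh scan; Z[3]=0
i=4: fresh scan; Z[4]=0
i=5: fresh scan; Z[5]=0
i=6: fresh scan; Z[6]=1 extend→box=[6,7)
i=7: fresh scan; Z[7]=0
i=8: fresh scan; Z[8]=0
i=9: fresh scan; Z[9]=2 extend→box=[9,11)
i=10: min(r-i=1, Z[1]=1)=1; Z[10]=1
i=11: fresh scan; Z[11]=0
i=12: fresh scan; Z[12]=1 extend→box=[12,13)
i=13: fresh scan; Z[13]=0
i=14: fresh scan; Z[14]=5 extend→box=[14,19)
i=15: min(r-i=4, Z[1]=1)=1; Z[15]=1
i=16: min(r-i=3, Z[2]=0)=0; Z[16]=0
i=17: min(r-i=2, Z[3]=0)=0; Z[17]=0
i=18: min(r-i=1, Z[4]=0)=0; Z[18]=0
i=19: fresh scan; Z[19]=2 extend→box=[19,21)
i=20: min(r-i=1, Z[1]=1)=1; Z[20]=2 extend→box=[20,22)
i=21: min(r-i=1, Z[1]=1)=1; Z[21]=1
i=22: fresh scan; Z[22]=0
i=23: fresh scan; Z[23]=0
i=24: fresh scan; Z[24]=0
i=25: fresh scan; Z[25]=0
i=26: fresh scan; Z[26]=2 extend→box=[26,28)
i=27: min(r-i=1, Z[1]=1)=1; Z[27]=1
i=28: fresh scan; Z[28]=0
i=29: fresh scan; Z[29]=8 extend→box=[29,37)
i=30: min(r-i=7, Z[1]=1)=1; Z[30]=1
i=31: min(r-i=6, Z[2]=0)=0; Z[31]=0
i=32: min(r-i=5, Z[3]=0)=0; Z[32]=0
i=33: min(r-i=4, Z[4]=0)=0; Z[33]=0
i=34: min(r-i=3, Z[5]=0)=0; Z[34]=0
i=35: min(r-i=2, Z[6]=1)=1; Z[35]=1
i=36: min(r-i=1, Z[7]=0)=0; Z[36]=0
i=37: fresh scan; Z[37]=1 extend→box=[37,38)
i=38: fresh scan; Z[38]=0
i=39: fresh scan; Z[39]=1 extend→box=[39,40)

[40, 1, 0, 0, 0, 0, 1, 0, 0, 2, 1, 0, 1, 0, 5, 1, 0, 0, 0, 2, 2, 1, 0, 0, 0, 0, 2, 1, 0, 8, 1, 0, 0, 0, 0, 1, 0, 1, 0, 1]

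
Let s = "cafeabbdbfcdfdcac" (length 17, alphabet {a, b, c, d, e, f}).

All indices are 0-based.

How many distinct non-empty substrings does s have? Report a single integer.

141

rank→(start, suffix):
  0 → (4, 'abbdbfcdfdcac')
  1 → (15, 'ac')
  2 → (1, 'afeabbdbfcdfdcac')
  3 → (5, 'bbdbfcdfdcac')
  4 → (6, 'bdbfcdfdcac')
  5 → (8, 'bfcdfdcac')
  6 → (16, 'c')
  7 → (14, 'cac')
  8 → (0, 'cafeabbdbfcdfdcac')
  9 → (10, 'cdfdcac')
  10 → (7, 'dbfcdfdcac')
  11 → (13, 'dcac')
  12 → (11, 'dfdcac')
  13 → (3, 'eabbdbfcdfdcac')
  14 → (9, 'fcdfdcac')
  15 → (12, 'fdcac')
  16 → (2, 'feabbdbfcdfdcac')

SA = [4, 15, 1, 5, 6, 8, 16, 14, 0, 10, 7, 13, 11, 3, 9, 12, 2]
i: (SA[i-1],SA[i]) lcp shared
  1: (4,15) 1 'a'
  2: (15,1) 1 'a'
  3: (1,5) 0 ''
  4: (5,6) 1 'b'
  5: (6,8) 1 'b'
  6: (8,16) 0 ''
  7: (16,14) 1 'c'
  8: (14,0) 2 'ca'
  9: (0,10) 1 'c'
  10: (10,7) 0 ''
  11: (7,13) 1 'd'
  12: (13,11) 1 'd'
  13: (11,3) 0 ''
  14: (3,9) 0 ''
  15: (9,12) 1 'f'
  16: (12,2) 1 'f'

n(n+1)/2 = 17·18/2 = 153
Σ LCP = 0 + 1 + 1 + 0 + 1 + 1 + 0 + 1 + 2 + 1 + 0 + 1 + 1 + 0 + 0 + 1 + 1 = 12
distinct = 153 − 12 = 141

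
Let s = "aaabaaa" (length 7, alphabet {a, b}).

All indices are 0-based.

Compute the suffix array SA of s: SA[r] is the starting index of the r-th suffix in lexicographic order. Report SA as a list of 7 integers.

[6, 5, 4, 0, 1, 2, 3]

sorted suffixes:
  #0 SA[0]=6  'a'
  #1 SA[1]=5  'aa'
  #2 SA[2]=4  'aaa'
  #3 SA[3]=0  'aaabaaa'
  #4 SA[4]=1  'aabaaa'
  #5 SA[5]=2  'abaaa'
  #6 SA[6]=3  'baaa'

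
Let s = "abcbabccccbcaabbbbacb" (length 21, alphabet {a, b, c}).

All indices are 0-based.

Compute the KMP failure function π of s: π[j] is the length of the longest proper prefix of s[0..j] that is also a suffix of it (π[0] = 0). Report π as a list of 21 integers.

π[0] = 0
j=1 s[j]='b': π[1]=0 (border '')
j=2 s[j]='c': π[2]=0 (border '')
j=3 s[j]='b': π[3]=0 (border '')
j=4 s[j]='a': π[4]=1 (border 'a')
j=5 s[j]='b': π[5]=2 (border 'ab')
j=6 s[j]='c': π[6]=3 (border 'abc')
j=7 s[j]='c': k: 3→0; π[7]=0 (border '')
j=8 s[j]='c': π[8]=0 (border '')
j=9 s[j]='c': π[9]=0 (border '')
j=10 s[j]='b': π[10]=0 (border '')
j=11 s[j]='c': π[11]=0 (border '')
j=12 s[j]='a': π[12]=1 (border 'a')
j=13 s[j]='a': k: 1→0; π[13]=1 (border 'a')
j=14 s[j]='b': π[14]=2 (border 'ab')
j=15 s[j]='b': k: 2→0; π[15]=0 (border '')
j=16 s[j]='b': π[16]=0 (border '')
j=17 s[j]='b': π[17]=0 (border '')
j=18 s[j]='a': π[18]=1 (border 'a')
j=19 s[j]='c': k: 1→0; π[19]=0 (border '')
j=20 s[j]='b': π[20]=0 (border '')

[0, 0, 0, 0, 1, 2, 3, 0, 0, 0, 0, 0, 1, 1, 2, 0, 0, 0, 1, 0, 0]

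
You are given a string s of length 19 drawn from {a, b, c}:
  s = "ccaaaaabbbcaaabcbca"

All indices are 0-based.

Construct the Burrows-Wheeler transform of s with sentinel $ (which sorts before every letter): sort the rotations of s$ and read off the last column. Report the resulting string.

rank  rotation              last
    0  $ccaaaaabbbcaaabcbca  a
    1  a$ccaaaaabbbcaaabcbc  c
    2  aaaaabbbcaaabcbca$cc  c
    3  aaaabbbcaaabcbca$cca  a
    4  aaabbbcaaabcbca$ccaa  a
    5  aaabcbca$ccaaaaabbbc  c
    6  aabbbcaaabcbca$ccaaa  a
    7  aabcbca$ccaaaaabbbca  a
    8  abbbcaaabcbca$ccaaaa  a
    9  abcbca$ccaaaaabbbcaa  a
   10  bbbcaaabcbca$ccaaaaa  a
   11  bbcaaabcbca$ccaaaaab  b
   12  bca$ccaaaaabbbcaaabc  c
   13  bcaaabcbca$ccaaaaabb  b
   14  bcbca$ccaaaaabbbcaaa  a
   15  ca$ccaaaaabbbcaaabcb  b
   16  caaaaabbbcaaabcbca$c  c
   17  caaabcbca$ccaaaaabbb  b
   18  cbca$ccaaaaabbbcaaab  b
   19  ccaaaaabbbcaaabcbca$  $

accaacaaaaabcbabcbb$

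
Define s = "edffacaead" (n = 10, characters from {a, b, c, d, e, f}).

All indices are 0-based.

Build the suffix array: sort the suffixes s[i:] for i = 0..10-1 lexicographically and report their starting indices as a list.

[4, 8, 6, 5, 9, 1, 7, 0, 3, 2]

sorted suffixes:
  #0 SA[0]=4  'acaead'
  #1 SA[1]=8  'ad'
  #2 SA[2]=6  'aead'
  #3 SA[3]=5  'caead'
  #4 SA[4]=9  'd'
  #5 SA[5]=1  'dffacaead'
  #6 SA[6]=7  'ead'
  #7 SA[7]=0  'edffacaead'
  #8 SA[8]=3  'facaead'
  #9 SA[9]=2  'ffacaead'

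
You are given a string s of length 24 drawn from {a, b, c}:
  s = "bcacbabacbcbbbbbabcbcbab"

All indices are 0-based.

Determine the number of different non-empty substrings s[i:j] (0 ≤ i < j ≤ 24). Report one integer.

251

rank→(start, suffix):
  0 → (22, 'ab')
  1 → (5, 'abacbcbbbbbabcbcbab')
  2 → (16, 'abcbcbab')
  3 → (2, 'acbabacbcbbbbbabcbcbab')
  4 → (7, 'acbcbbbbbabcbcbab')
  5 → (23, 'b')
  6 → (21, 'bab')
  7 → (4, 'babacbcbbbbbabcbcbab')
  8 → (15, 'babcbcbab')
  9 → (6, 'bacbcbbbbbabcbcbab')
  10 → (14, 'bbabcbcbab')
  11 → (13, 'bbbabcbcbab')
  12 → (12, 'bbbbabcbcbab')
  13 → (11, 'bbbbbabcbcbab')
  14 → (0, 'bcacbabacbcbbbbbabcbcbab')
  15 → (19, 'bcbab')
  16 → (9, 'bcbbbbbabcbcbab')
  17 → (17, 'bcbcbab')
  18 → (1, 'cacbabacbcbbbbbabcbcbab')
  19 → (20, 'cbab')
  20 → (3, 'cbabacbcbbbbbabcbcbab')
  21 → (10, 'cbbbbbabcbcbab')
  22 → (18, 'cbcbab')
  23 → (8, 'cbcbbbbbabcbcbab')

SA = [22, 5, 16, 2, 7, 23, 21, 4, 15, 6, 14, 13, 12, 11, 0, 19, 9, 17, 1, 20, 3, 10, 18, 8]
[i] adj suffixes → lcp
  [1] 22/5 → 2 ('ab')
  [2] 5/16 → 2 ('ab')
  [3] 16/2 → 1 ('a')
  [4] 2/7 → 3 ('acb')
  [5] 7/23 → 0 ('')
  [6] 23/21 → 1 ('b')
  [7] 21/4 → 3 ('bab')
  [8] 4/15 → 3 ('bab')
  [9] 15/6 → 2 ('ba')
  [10] 6/14 → 1 ('b')
  [11] 14/13 → 2 ('bb')
  [12] 13/12 → 3 ('bbb')
  [13] 12/11 → 4 ('bbbb')
  [14] 11/0 → 1 ('b')
  [15] 0/19 → 2 ('bc')
  [16] 19/9 → 3 ('bcb')
  [17] 9/17 → 3 ('bcb')
  [18] 17/1 → 0 ('')
  [19] 1/20 → 1 ('c')
  [20] 20/3 → 4 ('cbab')
  [21] 3/10 → 2 ('cb')
  [22] 10/18 → 2 ('cb')
  [23] 18/8 → 4 ('cbcb')

n(n+1)/2 = 24·25/2 = 300
Σ LCP = 0 + 2 + 2 + 1 + 3 + 0 + 1 + 3 + 3 + 2 + 1 + 2 + 3 + 4 + 1 + 2 + 3 + 3 + 0 + 1 + 4 + 2 + 2 + 4 = 49
distinct = 300 − 49 = 251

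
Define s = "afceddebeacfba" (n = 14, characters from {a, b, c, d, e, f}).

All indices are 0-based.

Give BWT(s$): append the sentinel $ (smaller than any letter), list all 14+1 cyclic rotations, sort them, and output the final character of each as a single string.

rank  rotation         last
    0  $afceddebeacfba  a
    1  a$afceddebeacfb  b
    2  acfba$afceddebe  e
    3  afceddebeacfba$  $
    4  ba$afceddebeacf  f
    5  beacfba$afcedde  e
    6  ceddebeacfba$af  f
    7  cfba$afceddebea  a
    8  ddebeacfba$afce  e
    9  debeacfba$afced  d
   10  eacfba$afceddeb  b
   11  ebeacfba$afcedd  d
   12  eddebeacfba$afc  c
   13  fba$afceddebeac  c
   14  fceddebeacfba$a  a

abe$fefaedbdcca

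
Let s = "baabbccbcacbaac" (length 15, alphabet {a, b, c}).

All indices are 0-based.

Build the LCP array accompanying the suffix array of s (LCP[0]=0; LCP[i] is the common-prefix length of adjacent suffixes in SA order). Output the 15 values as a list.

rank | idx | suffix
   0 |   1 | aabbccbcacbaac
   1 |  12 | aac
   2 |   2 | abbccbcacbaac
   3 |  13 | ac
   4 |   9 | acbaac
   5 |   0 | baabbccbcacbaac
   6 |  11 | baac
   7 |   3 | bbccbcacbaac
   8 |   7 | bcacbaac
   9 |   4 | bccbcacbaac
  10 |  14 | c
  11 |   8 | cacbaac
  12 |  10 | cbaac
  13 |   6 | cbcacbaac
  14 |   5 | ccbcacbaac

SA = [1, 12, 2, 13, 9, 0, 11, 3, 7, 4, 14, 8, 10, 6, 5]
i: (SA[i-1],SA[i]) lcp shared
  1: (1,12) 2 'aa'
  2: (12,2) 1 'a'
  3: (2,13) 1 'a'
  4: (13,9) 2 'ac'
  5: (9,0) 0 ''
  6: (0,11) 3 'baa'
  7: (11,3) 1 'b'
  8: (3,7) 1 'b'
  9: (7,4) 2 'bc'
  10: (4,14) 0 ''
  11: (14,8) 1 'c'
  12: (8,10) 1 'c'
  13: (10,6) 2 'cb'
  14: (6,5) 1 'c'

[0, 2, 1, 1, 2, 0, 3, 1, 1, 2, 0, 1, 1, 2, 1]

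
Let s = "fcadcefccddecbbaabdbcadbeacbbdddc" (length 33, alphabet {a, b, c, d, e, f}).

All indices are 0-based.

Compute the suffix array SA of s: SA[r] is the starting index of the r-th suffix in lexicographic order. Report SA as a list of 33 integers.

rank→(start, suffix):
  0 → (15, 'aabdbcadbeacbbdddc')
  1 → (16, 'abdbcadbeacbbdddc')
  2 → (25, 'acbbdddc')
  3 → (21, 'adbeacbbdddc')
  4 → (2, 'adcefccddecbbaabdbcadbeacbbdddc')
  5 → (14, 'baabdbcadbeacbbdddc')
  6 → (13, 'bbaabdbcadbeacbbdddc')
  7 → (27, 'bbdddc')
  8 → (19, 'bcadbeacbbdddc')
  9 → (17, 'bdbcadbeacbbdddc')
  10 → (28, 'bdddc')
  11 → (23, 'beacbbdddc')
  12 → (32, 'c')
  13 → (20, 'cadbeacbbdddc')
  14 → (1, 'cadcefccddecbbaabdbcadbeacbbdddc')
  15 → (12, 'cbbaabdbcadbeacbbdddc')
  16 → (26, 'cbbdddc')
  17 → (7, 'ccddecbbaabdbcadbeacbbdddc')
  18 → (8, 'cddecbbaabdbcadbeacbbdddc')
  19 → (4, 'cefccddecbbaabdbcadbeacbbdddc')
  20 → (18, 'dbcadbeacbbdddc')
  21 → (22, 'dbeacbbdddc')
  22 → (31, 'dc')
  23 → (3, 'dcefccddecbbaabdbcadbeacbbdddc')
  24 → (30, 'ddc')
  25 → (29, 'dddc')
  26 → (9, 'ddecbbaabdbcadbeacbbdddc')
  27 → (10, 'decbbaabdbcadbeacbbdddc')
  28 → (24, 'eacbbdddc')
  29 → (11, 'ecbbaabdbcadbeacbbdddc')
  30 → (5, 'efccddecbbaabdbcadbeacbbdddc')
  31 → (0, 'fcadcefccddecbbaabdbcadbeacbbdddc')
  32 → (6, 'fccddecbbaabdbcadbeacbbdddc')

[15, 16, 25, 21, 2, 14, 13, 27, 19, 17, 28, 23, 32, 20, 1, 12, 26, 7, 8, 4, 18, 22, 31, 3, 30, 29, 9, 10, 24, 11, 5, 0, 6]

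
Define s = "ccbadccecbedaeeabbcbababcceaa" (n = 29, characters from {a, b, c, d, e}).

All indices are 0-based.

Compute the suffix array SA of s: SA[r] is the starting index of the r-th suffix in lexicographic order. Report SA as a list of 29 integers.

rank→(start, suffix):
  0 → (28, 'a')
  1 → (27, 'aa')
  2 → (20, 'ababcceaa')
  3 → (15, 'abbcbababcceaa')
  4 → (22, 'abcceaa')
  5 → (3, 'adccecbedaeeabbcbababcceaa')
  6 → (12, 'aeeabbcbababcceaa')
  7 → (19, 'bababcceaa')
  8 → (21, 'babcceaa')
  9 → (2, 'badccecbedaeeabbcbababcceaa')
  10 → (16, 'bbcbababcceaa')
  11 → (17, 'bcbababcceaa')
  12 → (23, 'bcceaa')
  13 → (9, 'bedaeeabbcbababcceaa')
  14 → (18, 'cbababcceaa')
  15 → (1, 'cbadccecbedaeeabbcbababcceaa')
  16 → (8, 'cbedaeeabbcbababcceaa')
  17 → (0, 'ccbadccecbedaeeabbcbababcceaa')
  18 → (24, 'cceaa')
  19 → (5, 'ccecbedaeeabbcbababcceaa')
  20 → (25, 'ceaa')
  21 → (6, 'cecbedaeeabbcbababcceaa')
  22 → (11, 'daeeabbcbababcceaa')
  23 → (4, 'dccecbedaeeabbcbababcceaa')
  24 → (26, 'eaa')
  25 → (14, 'eabbcbababcceaa')
  26 → (7, 'ecbedaeeabbcbababcceaa')
  27 → (10, 'edaeeabbcbababcceaa')
  28 → (13, 'eeabbcbababcceaa')

[28, 27, 20, 15, 22, 3, 12, 19, 21, 2, 16, 17, 23, 9, 18, 1, 8, 0, 24, 5, 25, 6, 11, 4, 26, 14, 7, 10, 13]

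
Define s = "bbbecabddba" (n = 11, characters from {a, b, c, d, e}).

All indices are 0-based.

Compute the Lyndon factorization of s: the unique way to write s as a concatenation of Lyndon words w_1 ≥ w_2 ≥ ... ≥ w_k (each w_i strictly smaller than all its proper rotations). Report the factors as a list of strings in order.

emit factor 1: 'bbbec' (i=0, period=5)
emit factor 2: 'abddb' (i=5, period=5)
emit factor 3: 'a' (i=10, period=1)

["bbbec", "abddb", "a"]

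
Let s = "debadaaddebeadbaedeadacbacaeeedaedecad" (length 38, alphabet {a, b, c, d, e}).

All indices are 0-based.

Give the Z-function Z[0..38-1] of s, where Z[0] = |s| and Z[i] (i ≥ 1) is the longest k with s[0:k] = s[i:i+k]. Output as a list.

Z[0]=38
i=1: outside box; Z[1]=0
i=2: outside box; Z[2]=0
i=3: outside box; Z[3]=0
i=4: outside box; Z[4]=1 extend→box=[4,5)
i=5: outside box; Z[5]=0
i=6: outside box; Z[6]=0
i=7: outside box; Z[7]=1 extend→box=[7,8)
i=8: outside box; Z[8]=3 extend→box=[8,11)
i=9: min(r-i=2, Z[1]=0)=0; Z[9]=0
i=10: min(r-i=1, Z[2]=0)=0; Z[10]=0
i=11: outside box; Z[11]=0
i=12: outside box; Z[12]=0
i=13: outside box; Z[13]=1 extend→box=[13,14)
i=14: outside box; Z[14]=0
i=15: outside box; Z[15]=0
i=16: outside box; Z[16]=0
i=17: outside box; Z[17]=2 extend→box=[17,19)
i=18: min(r-i=1, Z[1]=0)=0; Z[18]=0
i=19: outside box; Z[19]=0
i=20: outside box; Z[20]=1 extend→box=[20,21)
i=21: outside box; Z[21]=0
i=22: outside box; Z[22]=0
i=23: outside box; Z[23]=0
i=24: outside box; Z[24]=0
i=25: outside box; Z[25]=0
i=26: outside box; Z[26]=0
i=27: outside box; Z[27]=0
i=28: outside box; Z[28]=0
i=29: outside box; Z[29]=0
i=30: outside box; Z[30]=1 extend→box=[30,31)
i=31: outside box; Z[31]=0
i=32: outside box; Z[32]=0
i=33: outside box; Z[33]=2 extend→box=[33,35)
i=34: min(r-i=1, Z[1]=0)=0; Z[34]=0
i=35: outside box; Z[35]=0
i=36: outside box; Z[36]=0
i=37: outside box; Z[37]=1 extend→box=[37,38)

[38, 0, 0, 0, 1, 0, 0, 1, 3, 0, 0, 0, 0, 1, 0, 0, 0, 2, 0, 0, 1, 0, 0, 0, 0, 0, 0, 0, 0, 0, 1, 0, 0, 2, 0, 0, 0, 1]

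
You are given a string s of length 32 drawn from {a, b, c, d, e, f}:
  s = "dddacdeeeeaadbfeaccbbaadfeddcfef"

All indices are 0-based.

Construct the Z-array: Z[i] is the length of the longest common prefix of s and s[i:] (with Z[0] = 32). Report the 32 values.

[32, 2, 1, 0, 0, 1, 0, 0, 0, 0, 0, 0, 1, 0, 0, 0, 0, 0, 0, 0, 0, 0, 0, 1, 0, 0, 2, 1, 0, 0, 0, 0]

Z[0]=32
i=1: fresh scan; Z[1]=2 grow→box=[1,3)
i=2: min(r-i=1, Z[1]=2)=1; Z[2]=1
i=3: fresh scan; Z[3]=0
i=4: fresh scan; Z[4]=0
i=5: fresh scan; Z[5]=1 grow→box=[5,6)
i=6: fresh scan; Z[6]=0
i=7: fresh scan; Z[7]=0
i=8: fresh scan; Z[8]=0
i=9: fresh scan; Z[9]=0
i=10: fresh scan; Z[10]=0
i=11: fresh scan; Z[11]=0
i=12: fresh scan; Z[12]=1 grow→box=[12,13)
i=13: fresh scan; Z[13]=0
i=14: fresh scan; Z[14]=0
i=15: fresh scan; Z[15]=0
i=16: fresh scan; Z[16]=0
i=17: fresh scan; Z[17]=0
i=18: fresh scan; Z[18]=0
i=19: fresh scan; Z[19]=0
i=20: fresh scan; Z[20]=0
i=21: fresh scan; Z[21]=0
i=22: fresh scan; Z[22]=0
i=23: fresh scan; Z[23]=1 grow→box=[23,24)
i=24: fresh scan; Z[24]=0
i=25: fresh scan; Z[25]=0
i=26: fresh scan; Z[26]=2 grow→box=[26,28)
i=27: min(r-i=1, Z[1]=2)=1; Z[27]=1
i=28: fresh scan; Z[28]=0
i=29: fresh scan; Z[29]=0
i=30: fresh scan; Z[30]=0
i=31: fresh scan; Z[31]=0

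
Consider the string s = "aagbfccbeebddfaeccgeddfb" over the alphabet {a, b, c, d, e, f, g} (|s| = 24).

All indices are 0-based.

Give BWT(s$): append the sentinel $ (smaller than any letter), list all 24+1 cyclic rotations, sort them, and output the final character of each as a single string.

rank  rotation                   last
    0  $aagbfccbeebddfaeccgeddfb  b
    1  aagbfccbeebddfaeccgeddfb$  $
    2  aeccgeddfb$aagbfccbeebddf  f
    3  agbfccbeebddfaeccgeddfb$a  a
    4  b$aagbfccbeebddfaeccgeddf  f
    5  bddfaeccgeddfb$aagbfccbee  e
    6  beebddfaeccgeddfb$aagbfcc  c
    7  bfccbeebddfaeccgeddfb$aag  g
    8  cbeebddfaeccgeddfb$aagbfc  c
    9  ccbeebddfaeccgeddfb$aagbf  f
   10  ccgeddfb$aagbfccbeebddfae  e
   11  cgeddfb$aagbfccbeebddfaec  c
   12  ddfaeccgeddfb$aagbfccbeeb  b
   13  ddfb$aagbfccbeebddfaeccge  e
   14  dfaeccgeddfb$aagbfccbeebd  d
   15  dfb$aagbfccbeebddfaeccged  d
   16  ebddfaeccgeddfb$aagbfccbe  e
   17  eccgeddfb$aagbfccbeebddfa  a
   18  eddfb$aagbfccbeebddfaeccg  g
   19  eebddfaeccgeddfb$aagbfccb  b
   20  faeccgeddfb$aagbfccbeebdd  d
   21  fb$aagbfccbeebddfaeccgedd  d
   22  fccbeebddfaeccgeddfb$aagb  b
   23  gbfccbeebddfaeccgeddfb$aa  a
   24  geddfb$aagbfccbeebddfaecc  c

b$fafecgcfecbeddeagbddbac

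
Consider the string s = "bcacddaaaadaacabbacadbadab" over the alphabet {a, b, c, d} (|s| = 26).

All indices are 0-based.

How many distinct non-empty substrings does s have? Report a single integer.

sorted suffixes:
  #0 SA[0]=6  'aaaadaacabbacadbadab'
  #1 SA[1]=7  'aaadaacabbacadbadab'
  #2 SA[2]=11  'aacabbacadbadab'
  #3 SA[3]=8  'aadaacabbacadbadab'
  #4 SA[4]=24  'ab'
  #5 SA[5]=14  'abbacadbadab'
  #6 SA[6]=12  'acabbacadbadab'
  #7 SA[7]=17  'acadbadab'
  #8 SA[8]=2  'acddaaaadaacabbacadbadab'
  #9 SA[9]=9  'adaacabbacadbadab'
  #10 SA[10]=22  'adab'
  #11 SA[11]=19  'adbadab'
  #12 SA[12]=25  'b'
  #13 SA[13]=16  'bacadbadab'
  #14 SA[14]=21  'badab'
  #15 SA[15]=15  'bbacadbadab'
  #16 SA[16]=0  'bcacddaaaadaacabbacadbadab'
  #17 SA[17]=13  'cabbacadbadab'
  #18 SA[18]=1  'cacddaaaadaacabbacadbadab'
  #19 SA[19]=18  'cadbadab'
  #20 SA[20]=3  'cddaaaadaacabbacadbadab'
  #21 SA[21]=5  'daaaadaacabbacadbadab'
  #22 SA[22]=10  'daacabbacadbadab'
  #23 SA[23]=23  'dab'
  #24 SA[24]=20  'dbadab'
  #25 SA[25]=4  'ddaaaadaacabbacadbadab'

SA = [6, 7, 11, 8, 24, 14, 12, 17, 2, 9, 22, 19, 25, 16, 21, 15, 0, 13, 1, 18, 3, 5, 10, 23, 20, 4]
i: (SA[i-1],SA[i]) lcp shared
  1: (6,7) 3 'aaa'
  2: (7,11) 2 'aa'
  3: (11,8) 2 'aa'
  4: (8,24) 1 'a'
  5: (24,14) 2 'ab'
  6: (14,12) 1 'a'
  7: (12,17) 3 'aca'
  8: (17,2) 2 'ac'
  9: (2,9) 1 'a'
  10: (9,22) 3 'ada'
  11: (22,19) 2 'ad'
  12: (19,25) 0 ''
  13: (25,16) 1 'b'
  14: (16,21) 2 'ba'
  15: (21,15) 1 'b'
  16: (15,0) 1 'b'
  17: (0,13) 0 ''
  18: (13,1) 2 'ca'
  19: (1,18) 2 'ca'
  20: (18,3) 1 'c'
  21: (3,5) 0 ''
  22: (5,10) 3 'daa'
  23: (10,23) 2 'da'
  24: (23,20) 1 'd'
  25: (20,4) 1 'd'

n(n+1)/2 = 26·27/2 = 351
Σ LCP = 0 + 3 + 2 + 2 + 1 + 2 + 1 + 3 + 2 + 1 + 3 + 2 + 0 + 1 + 2 + 1 + 1 + 0 + 2 + 2 + 1 + 0 + 3 + 2 + 1 + 1 = 39
distinct = 351 − 39 = 312

312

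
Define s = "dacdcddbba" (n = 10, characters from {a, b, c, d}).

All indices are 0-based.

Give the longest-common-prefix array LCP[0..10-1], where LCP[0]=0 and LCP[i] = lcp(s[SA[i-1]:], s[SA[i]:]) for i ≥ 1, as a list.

[0, 1, 0, 1, 0, 2, 0, 1, 1, 1]

sorted suffixes:
  #0 SA[0]=9  'a'
  #1 SA[1]=1  'acdcddbba'
  #2 SA[2]=8  'ba'
  #3 SA[3]=7  'bba'
  #4 SA[4]=2  'cdcddbba'
  #5 SA[5]=4  'cddbba'
  #6 SA[6]=0  'dacdcddbba'
  #7 SA[7]=6  'dbba'
  #8 SA[8]=3  'dcddbba'
  #9 SA[9]=5  'ddbba'

SA = [9, 1, 8, 7, 2, 4, 0, 6, 3, 5]
[i] adj suffixes → lcp
  [1] 9/1 → 1 ('a')
  [2] 1/8 → 0 ('')
  [3] 8/7 → 1 ('b')
  [4] 7/2 → 0 ('')
  [5] 2/4 → 2 ('cd')
  [6] 4/0 → 0 ('')
  [7] 0/6 → 1 ('d')
  [8] 6/3 → 1 ('d')
  [9] 3/5 → 1 ('d')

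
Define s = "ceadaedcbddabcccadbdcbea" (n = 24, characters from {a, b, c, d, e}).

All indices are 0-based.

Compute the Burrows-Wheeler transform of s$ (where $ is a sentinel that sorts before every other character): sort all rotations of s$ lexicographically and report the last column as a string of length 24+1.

aedecdadcccddcb$daaebbbca

rank  rotation                   last
    0  $ceadaedcbddabcccadbdcbea  a
    1  a$ceadaedcbddabcccadbdcbe  e
    2  abcccadbdcbea$ceadaedcbdd  d
    3  adaedcbddabcccadbdcbea$ce  e
    4  adbdcbea$ceadaedcbddabccc  c
    5  aedcbddabcccadbdcbea$cead  d
    6  bcccadbdcbea$ceadaedcbdda  a
    7  bdcbea$ceadaedcbddabcccad  d
    8  bddabcccadbdcbea$ceadaedc  c
    9  bea$ceadaedcbddabcccadbdc  c
   10  cadbdcbea$ceadaedcbddabcc  c
   11  cbddabcccadbdcbea$ceadaed  d
   12  cbea$ceadaedcbddabcccadbd  d
   13  ccadbdcbea$ceadaedcbddabc  c
   14  cccadbdcbea$ceadaedcbddab  b
   15  ceadaedcbddabcccadbdcbea$  $
   16  dabcccadbdcbea$ceadaedcbd  d
   17  daedcbddabcccadbdcbea$cea  a
   18  dbdcbea$ceadaedcbddabccca  a
   19  dcbddabcccadbdcbea$ceadae  e
   20  dcbea$ceadaedcbddabcccadb  b
   21  ddabcccadbdcbea$ceadaedcb  b
   22  ea$ceadaedcbddabcccadbdcb  b
   23  eadaedcbddabcccadbdcbea$c  c
   24  edcbddabcccadbdcbea$ceada  a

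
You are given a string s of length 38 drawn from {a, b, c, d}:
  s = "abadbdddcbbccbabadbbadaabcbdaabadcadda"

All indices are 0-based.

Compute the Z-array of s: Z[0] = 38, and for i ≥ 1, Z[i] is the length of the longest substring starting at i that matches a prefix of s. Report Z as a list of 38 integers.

[38, 0, 1, 0, 0, 0, 0, 0, 0, 0, 0, 0, 0, 0, 5, 0, 1, 0, 0, 0, 1, 0, 1, 2, 0, 0, 0, 0, 1, 4, 0, 1, 0, 0, 1, 0, 0, 1]

Z[0]=38
i=1: fresh scan; Z[1]=0
i=2: fresh scan; Z[2]=1 scan→box=[2,3)
i=3: fresh scan; Z[3]=0
i=4: fresh scan; Z[4]=0
i=5: fresh scan; Z[5]=0
i=6: fresh scan; Z[6]=0
i=7: fresh scan; Z[7]=0
i=8: fresh scan; Z[8]=0
i=9: fresh scan; Z[9]=0
i=10: fresh scan; Z[10]=0
i=11: fresh scan; Z[11]=0
i=12: fresh scan; Z[12]=0
i=13: fresh scan; Z[13]=0
i=14: fresh scan; Z[14]=5 scan→box=[14,19)
i=15: min(r-i=4, Z[1]=0)=0; Z[15]=0
i=16: min(r-i=3, Z[2]=1)=1; Z[16]=1
i=17: min(r-i=2, Z[3]=0)=0; Z[17]=0
i=18: min(r-i=1, Z[4]=0)=0; Z[18]=0
i=19: fresh scan; Z[19]=0
i=20: fresh scan; Z[20]=1 scan→box=[20,21)
i=21: fresh scan; Z[21]=0
i=22: fresh scan; Z[22]=1 scan→box=[22,23)
i=23: fresh scan; Z[23]=2 scan→box=[23,25)
i=24: min(r-i=1, Z[1]=0)=0; Z[24]=0
i=25: fresh scan; Z[25]=0
i=26: fresh scan; Z[26]=0
i=27: fresh scan; Z[27]=0
i=28: fresh scan; Z[28]=1 scan→box=[28,29)
i=29: fresh scan; Z[29]=4 scan→box=[29,33)
i=30: min(r-i=3, Z[1]=0)=0; Z[30]=0
i=31: min(r-i=2, Z[2]=1)=1; Z[31]=1
i=32: min(r-i=1, Z[3]=0)=0; Z[32]=0
i=33: fresh scan; Z[33]=0
i=34: fresh scan; Z[34]=1 scan→box=[34,35)
i=35: fresh scan; Z[35]=0
i=36: fresh scan; Z[36]=0
i=37: fresh scan; Z[37]=1 scan→box=[37,38)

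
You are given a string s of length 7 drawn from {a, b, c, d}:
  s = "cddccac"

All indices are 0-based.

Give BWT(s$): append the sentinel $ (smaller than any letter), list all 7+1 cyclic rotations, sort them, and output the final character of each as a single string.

ccacd$dc

rank  rotation  last
    0  $cddccac  c
    1  ac$cddcc  c
    2  c$cddcca  a
    3  cac$cddc  c
    4  ccac$cdd  d
    5  cddccac$  $
    6  dccac$cd  d
    7  ddccac$c  c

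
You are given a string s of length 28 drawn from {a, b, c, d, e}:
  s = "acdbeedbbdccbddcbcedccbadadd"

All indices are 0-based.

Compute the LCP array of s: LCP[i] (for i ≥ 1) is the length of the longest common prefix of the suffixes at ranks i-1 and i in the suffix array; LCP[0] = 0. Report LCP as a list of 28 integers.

[0, 1, 2, 0, 1, 1, 1, 2, 1, 0, 2, 2, 1, 3, 1, 1, 0, 1, 1, 2, 1, 2, 4, 1, 2, 0, 2, 1]

rank | idx | suffix
   0 |   0 | acdbeedbbdccbddcbcedccbadadd
   1 |  23 | adadd
   2 |  25 | add
   3 |  22 | badadd
   4 |   7 | bbdccbddcbcedccbadadd
   5 |  16 | bcedccbadadd
   6 |   8 | bdccbddcbcedccbadadd
   7 |  12 | bddcbcedccbadadd
   8 |   3 | beedbbdccbddcbcedccbadadd
   9 |  21 | cbadadd
  10 |  15 | cbcedccbadadd
  11 |  11 | cbddcbcedccbadadd
  12 |  20 | ccbadadd
  13 |  10 | ccbddcbcedccbadadd
  14 |   1 | cdbeedbbdccbddcbcedccbadadd
  15 |  17 | cedccbadadd
  16 |  27 | d
  17 |  24 | dadd
  18 |   6 | dbbdccbddcbcedccbadadd
  19 |   2 | dbeedbbdccbddcbcedccbadadd
  20 |  14 | dcbcedccbadadd
  21 |  19 | dccbadadd
  22 |   9 | dccbddcbcedccbadadd
  23 |  26 | dd
  24 |  13 | ddcbcedccbadadd
  25 |   5 | edbbdccbddcbcedccbadadd
  26 |  18 | edccbadadd
  27 |   4 | eedbbdccbddcbcedccbadadd

SA = [0, 23, 25, 22, 7, 16, 8, 12, 3, 21, 15, 11, 20, 10, 1, 17, 27, 24, 6, 2, 14, 19, 9, 26, 13, 5, 18, 4]
[i] adj suffixes → lcp
  [1] 0/23 → 1 ('a')
  [2] 23/25 → 2 ('ad')
  [3] 25/22 → 0 ('')
  [4] 22/7 → 1 ('b')
  [5] 7/16 → 1 ('b')
  [6] 16/8 → 1 ('b')
  [7] 8/12 → 2 ('bd')
  [8] 12/3 → 1 ('b')
  [9] 3/21 → 0 ('')
  [10] 21/15 → 2 ('cb')
  [11] 15/11 → 2 ('cb')
  [12] 11/20 → 1 ('c')
  [13] 20/10 → 3 ('ccb')
  [14] 10/1 → 1 ('c')
  [15] 1/17 → 1 ('c')
  [16] 17/27 → 0 ('')
  [17] 27/24 → 1 ('d')
  [18] 24/6 → 1 ('d')
  [19] 6/2 → 2 ('db')
  [20] 2/14 → 1 ('d')
  [21] 14/19 → 2 ('dc')
  [22] 19/9 → 4 ('dccb')
  [23] 9/26 → 1 ('d')
  [24] 26/13 → 2 ('dd')
  [25] 13/5 → 0 ('')
  [26] 5/18 → 2 ('ed')
  [27] 18/4 → 1 ('e')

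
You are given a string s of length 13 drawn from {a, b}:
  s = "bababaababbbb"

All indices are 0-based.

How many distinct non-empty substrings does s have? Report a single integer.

65

rank | idx | suffix
   0 |   5 | aababbbb
   1 |   3 | abaababbbb
   2 |   1 | ababaababbbb
   3 |   6 | ababbbb
   4 |   8 | abbbb
   5 |  12 | b
   6 |   4 | baababbbb
   7 |   2 | babaababbbb
   8 |   0 | bababaababbbb
   9 |   7 | babbbb
  10 |  11 | bb
  11 |  10 | bbb
  12 |   9 | bbbb

SA = [5, 3, 1, 6, 8, 12, 4, 2, 0, 7, 11, 10, 9]
[i] adj suffixes → lcp
  [1] 5/3 → 1 ('a')
  [2] 3/1 → 3 ('aba')
  [3] 1/6 → 4 ('abab')
  [4] 6/8 → 2 ('ab')
  [5] 8/12 → 0 ('')
  [6] 12/4 → 1 ('b')
  [7] 4/2 → 2 ('ba')
  [8] 2/0 → 4 ('baba')
  [9] 0/7 → 3 ('bab')
  [10] 7/11 → 1 ('b')
  [11] 11/10 → 2 ('bb')
  [12] 10/9 → 3 ('bbb')

n(n+1)/2 = 13·14/2 = 91
Σ LCP = 0 + 1 + 3 + 4 + 2 + 0 + 1 + 2 + 4 + 3 + 1 + 2 + 3 = 26
distinct = 91 − 26 = 65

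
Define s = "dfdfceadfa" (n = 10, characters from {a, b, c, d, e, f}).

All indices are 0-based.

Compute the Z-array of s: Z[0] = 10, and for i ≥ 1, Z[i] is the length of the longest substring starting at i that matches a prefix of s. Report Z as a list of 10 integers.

[10, 0, 2, 0, 0, 0, 0, 2, 0, 0]

Z[0]=10
i=1: fresh scan; Z[1]=0
i=2: fresh scan; Z[2]=2 grow→box=[2,4)
i=3: min(r-i=1, Z[1]=0)=0; Z[3]=0
i=4: fresh scan; Z[4]=0
i=5: fresh scan; Z[5]=0
i=6: fresh scan; Z[6]=0
i=7: fresh scan; Z[7]=2 grow→box=[7,9)
i=8: min(r-i=1, Z[1]=0)=0; Z[8]=0
i=9: fresh scan; Z[9]=0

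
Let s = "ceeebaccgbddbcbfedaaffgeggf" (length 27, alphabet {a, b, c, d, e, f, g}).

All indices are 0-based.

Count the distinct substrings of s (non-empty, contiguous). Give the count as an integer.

357

rank | idx | suffix
   0 |  18 | aaffgeggf
   1 |   5 | accgbddbcbfedaaffgeggf
   2 |  19 | affgeggf
   3 |   4 | baccgbddbcbfedaaffgeggf
   4 |  12 | bcbfedaaffgeggf
   5 |   9 | bddbcbfedaaffgeggf
   6 |  14 | bfedaaffgeggf
   7 |  13 | cbfedaaffgeggf
   8 |   6 | ccgbddbcbfedaaffgeggf
   9 |   0 | ceeebaccgbddbcbfedaaffgeggf
  10 |   7 | cgbddbcbfedaaffgeggf
  11 |  17 | daaffgeggf
  12 |  11 | dbcbfedaaffgeggf
  13 |  10 | ddbcbfedaaffgeggf
  14 |   3 | ebaccgbddbcbfedaaffgeggf
  15 |  16 | edaaffgeggf
  16 |   2 | eebaccgbddbcbfedaaffgeggf
  17 |   1 | eeebaccgbddbcbfedaaffgeggf
  18 |  23 | eggf
  19 |  26 | f
  20 |  15 | fedaaffgeggf
  21 |  20 | ffgeggf
  22 |  21 | fgeggf
  23 |   8 | gbddbcbfedaaffgeggf
  24 |  22 | geggf
  25 |  25 | gf
  26 |  24 | ggf

SA = [18, 5, 19, 4, 12, 9, 14, 13, 6, 0, 7, 17, 11, 10, 3, 16, 2, 1, 23, 26, 15, 20, 21, 8, 22, 25, 24]
i: (SA[i-1],SA[i]) lcp shared
  1: (18,5) 1 'a'
  2: (5,19) 1 'a'
  3: (19,4) 0 ''
  4: (4,12) 1 'b'
  5: (12,9) 1 'b'
  6: (9,14) 1 'b'
  7: (14,13) 0 ''
  8: (13,6) 1 'c'
  9: (6,0) 1 'c'
  10: (0,7) 1 'c'
  11: (7,17) 0 ''
  12: (17,11) 1 'd'
  13: (11,10) 1 'd'
  14: (10,3) 0 ''
  15: (3,16) 1 'e'
  16: (16,2) 1 'e'
  17: (2,1) 2 'ee'
  18: (1,23) 1 'e'
  19: (23,26) 0 ''
  20: (26,15) 1 'f'
  21: (15,20) 1 'f'
  22: (20,21) 1 'f'
  23: (21,8) 0 ''
  24: (8,22) 1 'g'
  25: (22,25) 1 'g'
  26: (25,24) 1 'g'

n(n+1)/2 = 27·28/2 = 378
Σ LCP = 0 + 1 + 1 + 0 + 1 + 1 + 1 + 0 + 1 + 1 + 1 + 0 + 1 + 1 + 0 + 1 + 1 + 2 + 1 + 0 + 1 + 1 + 1 + 0 + 1 + 1 + 1 = 21
distinct = 378 − 21 = 357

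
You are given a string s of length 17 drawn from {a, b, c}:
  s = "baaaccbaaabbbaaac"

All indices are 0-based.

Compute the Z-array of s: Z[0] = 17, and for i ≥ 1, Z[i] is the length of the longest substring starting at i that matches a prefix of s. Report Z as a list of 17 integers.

Z[0]=17
i=1: fresh scan; Z[1]=0
i=2: fresh scan; Z[2]=0
i=3: fresh scan; Z[3]=0
i=4: fresh scan; Z[4]=0
i=5: fresh scan; Z[5]=0
i=6: fresh scan; Z[6]=4 extend→box=[6,10)
i=7: min(r-i=3, Z[1]=0)=0; Z[7]=0
i=8: min(r-i=2, Z[2]=0)=0; Z[8]=0
i=9: min(r-i=1, Z[3]=0)=0; Z[9]=0
i=10: fresh scan; Z[10]=1 extend→box=[10,11)
i=11: fresh scan; Z[11]=1 extend→box=[11,12)
i=12: fresh scan; Z[12]=5 extend→box=[12,17)
i=13: min(r-i=4, Z[1]=0)=0; Z[13]=0
i=14: min(r-i=3, Z[2]=0)=0; Z[14]=0
i=15: min(r-i=2, Z[3]=0)=0; Z[15]=0
i=16: min(r-i=1, Z[4]=0)=0; Z[16]=0

[17, 0, 0, 0, 0, 0, 4, 0, 0, 0, 1, 1, 5, 0, 0, 0, 0]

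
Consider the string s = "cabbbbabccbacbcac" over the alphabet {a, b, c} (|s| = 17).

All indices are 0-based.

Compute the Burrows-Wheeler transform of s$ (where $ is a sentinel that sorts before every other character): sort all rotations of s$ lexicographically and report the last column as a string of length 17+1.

rank  rotation            last
    0  $cabbbbabccbacbcac  c
    1  abbbbabccbacbcac$c  c
    2  abccbacbcac$cabbbb  b
    3  ac$cabbbbabccbacbc  c
    4  acbcac$cabbbbabccb  b
    5  babccbacbcac$cabbb  b
    6  bacbcac$cabbbbabcc  c
    7  bbabccbacbcac$cabb  b
    8  bbbabccbacbcac$cab  b
    9  bbbbabccbacbcac$ca  a
   10  bcac$cabbbbabccbac  c
   11  bccbacbcac$cabbbba  a
   12  c$cabbbbabccbacbca  a
   13  cabbbbabccbacbcac$  $
   14  cac$cabbbbabccbacb  b
   15  cbacbcac$cabbbbabc  c
   16  cbcac$cabbbbabccba  a
   17  ccbacbcac$cabbbbab  b

ccbcbbcbbacaa$bcab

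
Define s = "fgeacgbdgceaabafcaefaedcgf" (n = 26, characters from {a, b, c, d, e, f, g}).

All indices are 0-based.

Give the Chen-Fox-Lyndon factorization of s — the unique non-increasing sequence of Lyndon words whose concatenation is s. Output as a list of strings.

emit factor 1: 'fg' (i=0, period=2)
emit factor 2: 'e' (i=2, period=1)
emit factor 3: 'acgbdgce' (i=3, period=8)
emit factor 4: 'aabafcaefaedcgf' (i=11, period=15)

["fg", "e", "acgbdgce", "aabafcaefaedcgf"]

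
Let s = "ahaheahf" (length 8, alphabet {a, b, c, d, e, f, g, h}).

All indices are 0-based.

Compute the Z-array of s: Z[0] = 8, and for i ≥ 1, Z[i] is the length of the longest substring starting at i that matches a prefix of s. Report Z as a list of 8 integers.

Z[0]=8
i=1: i≥r, start 0; Z[1]=0
i=2: i≥r, start 0; Z[2]=2 grow→box=[2,4)
i=3: min(r-i=1, Z[1]=0)=0; Z[3]=0
i=4: i≥r, start 0; Z[4]=0
i=5: i≥r, start 0; Z[5]=2 grow→box=[5,7)
i=6: min(r-i=1, Z[1]=0)=0; Z[6]=0
i=7: i≥r, start 0; Z[7]=0

[8, 0, 2, 0, 0, 2, 0, 0]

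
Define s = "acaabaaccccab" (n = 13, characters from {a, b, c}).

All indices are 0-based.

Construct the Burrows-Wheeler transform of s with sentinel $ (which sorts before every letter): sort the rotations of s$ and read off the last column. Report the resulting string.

rank  rotation        last
    0  $acaabaaccccab  b
    1  aabaaccccab$ac  c
    2  aaccccab$acaab  b
    3  ab$acaabaacccc  c
    4  abaaccccab$aca  a
    5  acaabaaccccab$  $
    6  accccab$acaaba  a
    7  b$acaabaacccca  a
    8  baaccccab$acaa  a
    9  caabaaccccab$a  a
   10  cab$acaabaaccc  c
   11  ccab$acaabaacc  c
   12  cccab$acaabaac  c
   13  ccccab$acaabaa  a

bcbca$aaaaccca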